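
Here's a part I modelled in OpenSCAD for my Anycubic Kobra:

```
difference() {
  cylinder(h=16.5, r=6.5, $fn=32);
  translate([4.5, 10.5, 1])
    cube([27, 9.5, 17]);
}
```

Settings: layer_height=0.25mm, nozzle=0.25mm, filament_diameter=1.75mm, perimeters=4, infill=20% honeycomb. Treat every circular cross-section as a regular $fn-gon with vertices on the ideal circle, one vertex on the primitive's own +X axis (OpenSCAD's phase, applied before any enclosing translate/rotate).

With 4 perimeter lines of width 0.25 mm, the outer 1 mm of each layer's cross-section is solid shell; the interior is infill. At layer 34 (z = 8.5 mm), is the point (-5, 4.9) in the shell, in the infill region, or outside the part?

At z = 8.5 mm: the cylinder: section is a regular 32-gon, circumradius r=6.5; the 27×9.5 cube at (4.5, 10.5) contributes its full rectangle; After the difference (first − rest): starting from the r=6.5 cylinder, the 27×9.5 cube at (4.5, 10.5) misses the remaining region (no effect) — 1 connected region. Overall, the cross-section is a single solid region. The nearest boundary edge runs (-5.40, 3.61)→(-4.60, 4.60); distance from the point to it = 0.50 mm. The point is not inside any of the regions above, so it lies outside the cross-section (0.50 mm from the nearest boundary).

outside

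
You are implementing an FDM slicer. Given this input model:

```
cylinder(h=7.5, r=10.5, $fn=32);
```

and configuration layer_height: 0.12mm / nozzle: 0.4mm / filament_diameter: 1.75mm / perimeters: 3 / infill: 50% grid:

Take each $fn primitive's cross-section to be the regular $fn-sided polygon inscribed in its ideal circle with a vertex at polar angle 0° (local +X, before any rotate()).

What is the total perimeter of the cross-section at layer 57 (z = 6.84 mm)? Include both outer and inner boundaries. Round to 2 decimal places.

65.87 mm

At z = 6.84 mm: the cylinder: section is a regular 32-gon, circumradius r=10.5 (perimeter = 2·32·10.500·sin(180°/32) = 65.87 mm). Overall, the cross-section is a single solid region. Total boundary length (outer) = 65.87 mm.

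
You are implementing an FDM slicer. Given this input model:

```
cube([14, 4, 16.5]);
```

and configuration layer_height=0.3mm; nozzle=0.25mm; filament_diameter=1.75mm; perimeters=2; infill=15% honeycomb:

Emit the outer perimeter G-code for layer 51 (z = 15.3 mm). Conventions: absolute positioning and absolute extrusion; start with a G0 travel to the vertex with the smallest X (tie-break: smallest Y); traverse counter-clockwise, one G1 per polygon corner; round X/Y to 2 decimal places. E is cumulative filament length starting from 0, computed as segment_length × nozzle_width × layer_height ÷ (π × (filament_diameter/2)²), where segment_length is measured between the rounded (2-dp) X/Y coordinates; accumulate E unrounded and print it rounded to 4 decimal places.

At z = 15.3 mm: the cube (footprint 14×4) is included at this height. The outline is a single polygon with 4 vertices. Extrusion per mm of travel: 0.25 × 0.3 / (π × 0.875²) = 0.031181. Accumulating E over each segment gives final E = 1.1225.

G0 X0.00 Y0.00 Z15.30
G1 X14.00 Y0.00 E0.4365
G1 X14.00 Y4.00 E0.5613
G1 X0.00 Y4.00 E0.9978
G1 X0.00 Y0.00 E1.1225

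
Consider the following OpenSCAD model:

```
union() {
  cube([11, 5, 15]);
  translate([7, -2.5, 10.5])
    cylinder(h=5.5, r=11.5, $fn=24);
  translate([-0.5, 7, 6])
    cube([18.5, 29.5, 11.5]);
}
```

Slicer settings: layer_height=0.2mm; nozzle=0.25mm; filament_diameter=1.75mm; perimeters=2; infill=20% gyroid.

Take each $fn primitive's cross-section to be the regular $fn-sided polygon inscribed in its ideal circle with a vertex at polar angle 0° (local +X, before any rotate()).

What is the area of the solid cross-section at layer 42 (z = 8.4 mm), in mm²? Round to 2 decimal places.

At z = 8.4 mm: the cube (footprint 11×5) is included at this height (area 55.00 mm²); the cylinder at (7, -2.5) does not reach this height (z outside [10.5, 16]); the cube at (-0.5, 7) is present — its section is the full 18.5×29.5 rectangle (area 545.75 mm²); Merging all regions: the 2 present regions are separate (no shared area or edge), so areas and boundary lengths simply add and each stays a separate island — area = 600.75 mm². Overall, the cross-section has 2 separate islands. Net area = 600.75 mm².

600.75 mm²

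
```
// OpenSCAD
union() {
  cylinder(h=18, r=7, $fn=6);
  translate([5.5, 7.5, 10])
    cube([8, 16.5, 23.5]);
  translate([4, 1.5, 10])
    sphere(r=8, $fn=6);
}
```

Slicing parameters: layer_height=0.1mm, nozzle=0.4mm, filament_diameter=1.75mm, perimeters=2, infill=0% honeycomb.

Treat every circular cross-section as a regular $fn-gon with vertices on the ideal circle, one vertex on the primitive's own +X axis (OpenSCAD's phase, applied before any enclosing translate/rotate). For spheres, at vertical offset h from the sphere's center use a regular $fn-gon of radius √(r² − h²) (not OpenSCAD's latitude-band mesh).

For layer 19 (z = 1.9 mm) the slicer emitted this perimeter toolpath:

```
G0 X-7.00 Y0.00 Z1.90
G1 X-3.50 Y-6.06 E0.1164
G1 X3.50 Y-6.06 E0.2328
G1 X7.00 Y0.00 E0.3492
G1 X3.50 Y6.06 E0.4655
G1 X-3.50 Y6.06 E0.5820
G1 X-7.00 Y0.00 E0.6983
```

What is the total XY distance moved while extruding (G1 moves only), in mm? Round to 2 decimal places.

Sum the Euclidean lengths of each G1 segment: total = 41.99 mm.

41.99 mm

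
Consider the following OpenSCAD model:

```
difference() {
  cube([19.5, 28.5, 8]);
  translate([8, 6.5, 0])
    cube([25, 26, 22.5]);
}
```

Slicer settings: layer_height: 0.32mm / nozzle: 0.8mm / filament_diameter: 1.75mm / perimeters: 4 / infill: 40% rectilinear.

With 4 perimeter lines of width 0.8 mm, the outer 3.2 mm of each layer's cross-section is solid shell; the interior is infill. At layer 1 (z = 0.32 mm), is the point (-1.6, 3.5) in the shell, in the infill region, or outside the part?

At z = 0.32 mm: the cube (footprint 19.5×28.5) is included at this height; the cube at (8, 6.5) (footprint 25×26) is included at this height; After the difference (first − rest): starting from the 19.5×28.5 cube, the 25×26 cube at (8, 6.5) partially overlaps it — only the 253.00 mm² overlap (of its 650.00 mm²) is removed, clipping the outline — 1 connected region. Overall, the cross-section is a single solid region. The nearest boundary edge runs (0.00, 0.00)→(0.00, 28.50); distance from the point to it = 1.60 mm. The point is not inside any of the regions above, so it lies outside the cross-section (1.60 mm from the nearest boundary).

outside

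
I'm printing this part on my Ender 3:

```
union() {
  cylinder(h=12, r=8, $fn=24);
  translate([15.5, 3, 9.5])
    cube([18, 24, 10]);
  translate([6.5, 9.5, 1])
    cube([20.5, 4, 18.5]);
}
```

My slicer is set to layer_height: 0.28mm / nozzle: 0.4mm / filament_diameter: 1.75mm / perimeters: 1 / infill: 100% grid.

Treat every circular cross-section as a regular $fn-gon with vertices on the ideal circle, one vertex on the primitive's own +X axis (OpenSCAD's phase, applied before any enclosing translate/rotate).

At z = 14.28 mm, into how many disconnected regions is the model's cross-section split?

At z = 14.28 mm: the cylinder is not intersected at this z (z outside [0, 12]); the cube at (15.5, 3) (footprint 18×24) is included at this height; the 20.5×4 cube at (6.5, 9.5) contributes its full rectangle; Combining (union): the regions partially overlap (shared area 46.00 mm²), so overlapping operands fuse into one piece — 1 connected region. The result has 1 disconnected region.

1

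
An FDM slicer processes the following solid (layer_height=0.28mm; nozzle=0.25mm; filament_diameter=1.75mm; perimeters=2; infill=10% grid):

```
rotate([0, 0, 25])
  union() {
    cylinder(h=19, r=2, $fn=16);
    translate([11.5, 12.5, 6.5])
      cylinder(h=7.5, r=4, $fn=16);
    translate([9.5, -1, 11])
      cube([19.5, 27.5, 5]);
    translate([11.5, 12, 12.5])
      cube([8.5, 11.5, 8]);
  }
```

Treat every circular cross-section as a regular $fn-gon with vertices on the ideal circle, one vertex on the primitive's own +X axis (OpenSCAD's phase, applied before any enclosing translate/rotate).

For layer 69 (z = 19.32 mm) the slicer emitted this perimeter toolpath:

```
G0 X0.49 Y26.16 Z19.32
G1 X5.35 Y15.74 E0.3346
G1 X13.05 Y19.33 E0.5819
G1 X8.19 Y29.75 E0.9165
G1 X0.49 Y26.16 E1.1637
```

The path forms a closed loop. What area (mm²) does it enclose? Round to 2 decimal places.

97.68 mm²

Apply the shoelace formula to the sequence of (X, Y) vertices; enclosed area = 97.68 mm².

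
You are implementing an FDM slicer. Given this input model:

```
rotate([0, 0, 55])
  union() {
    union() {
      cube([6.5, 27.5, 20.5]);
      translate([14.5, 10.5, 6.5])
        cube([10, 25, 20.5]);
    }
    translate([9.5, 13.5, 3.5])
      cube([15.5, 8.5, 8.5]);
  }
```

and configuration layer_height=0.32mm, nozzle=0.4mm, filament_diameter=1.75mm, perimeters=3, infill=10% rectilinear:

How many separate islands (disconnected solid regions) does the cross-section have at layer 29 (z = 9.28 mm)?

2

At z = 9.28 mm: the cube is present — its section is the full 6.5×27.5 rectangle; the 10×25 cube at (14.5, 10.5) contributes its full rectangle; Merging all regions: the 2 present regions are separate (no shared area or edge), so areas and boundary lengths simply add and each stays a separate island — 2 connected regions; the cube at (9.5, 13.5) is present — its section is the full 15.5×8.5 rectangle; Taking the union: the regions partially overlap (shared area 85.00 mm²), so overlapping operands fuse into one piece — 2 connected regions; (whole slice rotated 55° about Z — lengths, areas and connectivity unchanged). Overall, the cross-section has 2 separate islands. Island count = 2.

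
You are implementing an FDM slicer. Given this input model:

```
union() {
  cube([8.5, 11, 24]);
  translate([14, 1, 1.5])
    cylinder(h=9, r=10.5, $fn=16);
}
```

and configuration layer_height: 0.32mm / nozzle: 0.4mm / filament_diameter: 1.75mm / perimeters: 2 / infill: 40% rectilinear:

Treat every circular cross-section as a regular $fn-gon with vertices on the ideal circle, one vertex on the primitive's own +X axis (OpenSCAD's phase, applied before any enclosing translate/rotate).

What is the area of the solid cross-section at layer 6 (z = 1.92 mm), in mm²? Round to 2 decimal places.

At z = 1.92 mm: the 8.5×11 cube contributes its full rectangle (area 93.50 mm²); the r=10.5 cylinder at (14, 1) gives a regular 16-gon of circumradius 10.5 (constant along its height) (area = (16/2)·10.500²·sin(360°/16) = 337.53 mm²); Combining (union): the regions partially overlap — summed areas 431.03 mm² minus the doubly-counted overlap 35.06 mm² gives 395.97 mm² — area = 395.97 mm². Overall, the cross-section is a single solid region. Net area = 395.97 mm².

395.97 mm²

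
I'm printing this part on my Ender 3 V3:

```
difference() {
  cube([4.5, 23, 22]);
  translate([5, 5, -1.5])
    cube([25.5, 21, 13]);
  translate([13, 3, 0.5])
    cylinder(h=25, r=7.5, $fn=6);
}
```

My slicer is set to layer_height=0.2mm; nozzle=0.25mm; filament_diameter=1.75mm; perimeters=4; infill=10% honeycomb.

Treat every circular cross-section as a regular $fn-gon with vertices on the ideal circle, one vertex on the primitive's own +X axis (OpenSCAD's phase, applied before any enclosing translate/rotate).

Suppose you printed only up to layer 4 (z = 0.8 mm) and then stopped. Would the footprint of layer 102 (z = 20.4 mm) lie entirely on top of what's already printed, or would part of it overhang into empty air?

entirely on top

Compare the two slices. At z = 0.8: the cube is present — its section is the full 4.5×23 rectangle (area 103.50 mm²); the cube at (5, 5) (footprint 25.5×21) is included at this height (area 535.50 mm²); the r=7.5 cylinder at (13, 3) gives a regular 6-gon of circumradius 7.5 (constant along its height) (area = (6/2)·7.500²·sin(360°/6) = 146.14 mm²); Subtracting the remaining from the first: starting from the 4.5×23 cube (103.50 mm²), the 25.5×21 cube at (5, 5) misses the remaining region (no effect); the r=7.5 cylinder at (13, 3) misses the remaining region (no effect) — area = 103.50 mm². At z = 20.4: the cube (footprint 4.5×23) is included at this height (area 103.50 mm²); the cube at (5, 5) is not intersected at this z (z outside [-1.5, 11.5]); the r=7.5 cylinder at (13, 3) contributes a regular 6-gon of circumradius 7.5 (area = (6/2)·7.500²·sin(360°/6) = 146.14 mm²); Taking the first minus the rest: starting from the 4.5×23 cube (103.50 mm²), the r=7.5 cylinder at (13, 3) misses the remaining region (no effect) — area = 103.50 mm². Checking containment: the cross-section at z = 20.4 is a subset of the cross-section at z = 0.8.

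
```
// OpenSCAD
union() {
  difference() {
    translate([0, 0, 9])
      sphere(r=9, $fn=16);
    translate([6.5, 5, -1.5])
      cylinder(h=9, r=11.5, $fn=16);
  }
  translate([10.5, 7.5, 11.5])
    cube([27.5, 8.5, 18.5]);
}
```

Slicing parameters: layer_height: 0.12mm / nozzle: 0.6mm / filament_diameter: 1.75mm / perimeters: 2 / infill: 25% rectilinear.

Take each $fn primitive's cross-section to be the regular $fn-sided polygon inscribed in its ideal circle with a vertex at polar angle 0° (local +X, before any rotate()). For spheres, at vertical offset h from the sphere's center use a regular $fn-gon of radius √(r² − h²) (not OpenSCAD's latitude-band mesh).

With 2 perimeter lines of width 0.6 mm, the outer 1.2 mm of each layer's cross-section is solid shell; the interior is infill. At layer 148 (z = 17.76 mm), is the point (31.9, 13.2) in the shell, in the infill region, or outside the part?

infill

At z = 17.76 mm: the sphere: section is a regular 16-gon, circumradius = √(r²−h²) = √(9²−8.76²) = 2.065; the cylinder at (6.5, 5) does not reach this height (z outside [-1.5, 7.5]); After the difference (first − rest): none of the subtracted shapes is present at this height, so the r=9 sphere is unchanged — 1 connected region; the cube at (10.5, 7.5) (footprint 27.5×8.5) is included at this height; Merging all regions: the 2 present regions are separate (no shared area or edge), so areas and boundary lengths simply add and each stays a separate island — 2 connected regions. Overall, the cross-section has 2 separate islands. The nearest boundary edge runs (10.50, 16.00)→(38.00, 16.00); distance from the point to it = 2.80 mm. (Shell/infill is judged within the island containing the point — the largest one.) The point is inside the cross-section and 2.80 mm from the nearest boundary — more than the 1.2 mm shell width (2 × 0.6), so it's in the infill interior.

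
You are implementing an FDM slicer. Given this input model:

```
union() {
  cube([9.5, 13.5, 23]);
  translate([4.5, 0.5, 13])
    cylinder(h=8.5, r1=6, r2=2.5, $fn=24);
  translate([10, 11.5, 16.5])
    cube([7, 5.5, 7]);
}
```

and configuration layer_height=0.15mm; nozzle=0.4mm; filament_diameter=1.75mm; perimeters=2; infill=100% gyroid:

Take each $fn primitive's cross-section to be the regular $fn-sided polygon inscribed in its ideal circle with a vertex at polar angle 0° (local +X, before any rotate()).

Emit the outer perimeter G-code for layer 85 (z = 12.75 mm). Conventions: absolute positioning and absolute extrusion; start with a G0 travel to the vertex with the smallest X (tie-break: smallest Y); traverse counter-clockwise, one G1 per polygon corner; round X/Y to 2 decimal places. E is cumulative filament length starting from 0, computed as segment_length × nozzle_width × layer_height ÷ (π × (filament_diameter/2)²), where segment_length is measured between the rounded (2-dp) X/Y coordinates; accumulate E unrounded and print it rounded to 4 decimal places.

G0 X0.00 Y0.00 Z12.75
G1 X9.50 Y0.00 E0.2370
G1 X9.50 Y13.50 E0.5737
G1 X0.00 Y13.50 E0.8107
G1 X0.00 Y0.00 E1.1475

At z = 12.75 mm: the 9.5×13.5 cube contributes its full rectangle; the cone at (4.5, 0.5) does not reach this height (z outside [13, 21.5]); the cube at (10, 11.5) does not reach this height (z outside [16.5, 23.5]); Taking the union: only the 9.5×13.5 cube is present, so the union is just that shape — 1 connected region. The outline is a single polygon with 4 vertices. Extrusion per mm of travel: 0.4 × 0.15 / (π × 0.875²) = 0.024945. Accumulating E over each segment gives final E = 1.1475.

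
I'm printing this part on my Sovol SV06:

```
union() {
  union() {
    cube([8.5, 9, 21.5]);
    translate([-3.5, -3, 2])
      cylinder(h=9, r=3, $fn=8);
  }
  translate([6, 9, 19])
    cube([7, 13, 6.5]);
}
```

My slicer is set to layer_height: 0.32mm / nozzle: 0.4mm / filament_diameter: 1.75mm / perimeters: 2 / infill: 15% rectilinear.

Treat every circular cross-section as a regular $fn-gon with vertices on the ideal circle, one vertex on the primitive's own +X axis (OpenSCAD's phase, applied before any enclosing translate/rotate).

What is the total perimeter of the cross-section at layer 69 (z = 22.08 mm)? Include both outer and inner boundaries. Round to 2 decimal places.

At z = 22.08 mm: the cube is not intersected at this z (z outside [0, 21.5]); the cylinder at (-3.5, -3) does not reach this height (z outside [2, 11]); Combining (union): nothing is present at this height; the cube at (6, 9) (footprint 7×13) is included at this height (perimeter 40.00 mm); Merging all regions: only the 7×13 cube at (6, 9) is present, so the union is just that shape — boundary = 40.00 mm. Overall, the cross-section is a single solid region. Total boundary length (outer) = 40.00 mm.

40.00 mm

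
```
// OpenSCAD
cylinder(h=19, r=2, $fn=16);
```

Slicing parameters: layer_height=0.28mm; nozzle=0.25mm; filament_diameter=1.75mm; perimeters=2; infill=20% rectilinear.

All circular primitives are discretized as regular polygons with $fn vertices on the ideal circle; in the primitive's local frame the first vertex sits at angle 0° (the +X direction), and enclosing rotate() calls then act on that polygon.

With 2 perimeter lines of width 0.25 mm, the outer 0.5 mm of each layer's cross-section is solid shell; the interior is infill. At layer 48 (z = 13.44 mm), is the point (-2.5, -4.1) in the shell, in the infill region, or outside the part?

outside

At z = 13.44 mm: the r=2 cylinder gives a regular 16-gon of circumradius 2 (constant along its height). Overall, the cross-section is a single solid region. The nearest boundary edge runs (-1.41, -1.41)→(-0.77, -1.85); distance from the point to it = 2.84 mm. The point is not inside any of the regions above, so it lies outside the cross-section (2.84 mm from the nearest boundary).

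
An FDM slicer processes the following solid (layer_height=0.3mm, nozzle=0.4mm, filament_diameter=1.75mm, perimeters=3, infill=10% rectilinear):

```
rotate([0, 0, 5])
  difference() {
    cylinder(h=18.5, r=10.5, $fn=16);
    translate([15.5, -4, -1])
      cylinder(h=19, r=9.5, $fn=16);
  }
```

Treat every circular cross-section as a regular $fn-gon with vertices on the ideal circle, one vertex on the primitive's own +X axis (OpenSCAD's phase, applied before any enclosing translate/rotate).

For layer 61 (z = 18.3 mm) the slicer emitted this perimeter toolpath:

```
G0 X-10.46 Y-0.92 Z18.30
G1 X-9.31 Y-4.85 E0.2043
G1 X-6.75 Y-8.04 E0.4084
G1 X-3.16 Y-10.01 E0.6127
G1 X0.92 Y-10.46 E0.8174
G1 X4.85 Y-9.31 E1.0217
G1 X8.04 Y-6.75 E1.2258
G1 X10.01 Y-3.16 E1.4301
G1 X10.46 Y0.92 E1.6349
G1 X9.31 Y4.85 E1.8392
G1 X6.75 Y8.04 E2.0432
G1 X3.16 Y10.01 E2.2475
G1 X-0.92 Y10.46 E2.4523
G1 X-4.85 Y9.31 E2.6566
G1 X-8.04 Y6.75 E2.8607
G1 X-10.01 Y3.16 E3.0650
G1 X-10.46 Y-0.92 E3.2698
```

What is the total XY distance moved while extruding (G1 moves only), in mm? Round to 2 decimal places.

Sum the Euclidean lengths of each G1 segment: total = 65.54 mm.

65.54 mm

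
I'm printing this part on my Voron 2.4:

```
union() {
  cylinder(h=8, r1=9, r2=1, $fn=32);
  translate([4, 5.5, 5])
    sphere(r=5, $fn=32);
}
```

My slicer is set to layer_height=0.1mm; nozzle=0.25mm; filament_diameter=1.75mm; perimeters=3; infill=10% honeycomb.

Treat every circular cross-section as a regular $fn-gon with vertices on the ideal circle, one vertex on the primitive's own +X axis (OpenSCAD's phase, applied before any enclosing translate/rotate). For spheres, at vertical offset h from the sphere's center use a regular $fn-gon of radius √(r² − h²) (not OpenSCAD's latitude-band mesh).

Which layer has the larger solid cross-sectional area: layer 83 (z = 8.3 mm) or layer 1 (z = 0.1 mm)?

Layer 83 (z = 8.3): the cone is not intersected at this z (z outside [0, 8]); the sphere at (4, 5.5): section is a regular 32-gon, circumradius = √(r²−h²) = √(5²−3.3²) = 3.756 (area = (32/2)·3.756²·sin(360°/32) = 44.04 mm²); Combining (union): only the r=5 sphere at (4, 5.5) is present, so the union is just that shape — area = 44.04 mm². So its area = 44.04 mm². Layer 1 (z = 0.1): the cone (r1=9→r2=1) has section circumradius 8.900 here — a regular 32-gon (area = (32/2)·8.900²·sin(360°/32) = 247.25 mm²); the sphere at (4, 5.5): section is a regular 32-gon, circumradius = √(r²−h²) = √(5²−4.9²) = 0.995 (area = (32/2)·0.995²·sin(360°/32) = 3.09 mm²); Combining (union): the r=5 sphere at (4, 5.5) lies entirely inside the cone, so the union is just the cone — area = 247.25 mm². So its area = 247.25 mm². Layer 1 is larger (247.25 vs 44.04 mm²).

layer 1 (z = 0.1 mm)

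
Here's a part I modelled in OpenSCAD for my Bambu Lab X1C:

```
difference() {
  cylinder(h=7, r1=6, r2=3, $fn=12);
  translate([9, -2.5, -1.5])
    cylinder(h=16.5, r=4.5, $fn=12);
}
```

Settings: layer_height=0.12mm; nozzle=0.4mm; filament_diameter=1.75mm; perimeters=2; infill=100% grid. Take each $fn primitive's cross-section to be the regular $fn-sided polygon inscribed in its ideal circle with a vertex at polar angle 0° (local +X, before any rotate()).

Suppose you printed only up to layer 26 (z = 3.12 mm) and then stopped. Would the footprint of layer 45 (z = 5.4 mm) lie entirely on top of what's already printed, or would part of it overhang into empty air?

Compare the two slices. At z = 3.12: the cone (r1=6→r2=3) has section circumradius 4.663 here — a regular 12-gon (area = (12/2)·4.663²·sin(360°/12) = 65.23 mm²); the cylinder at (9, -2.5): section is a regular 12-gon, circumradius r=4.5 (area = (12/2)·4.500²·sin(360°/12) = 60.75 mm²); Taking the first minus the rest: starting from the cone (65.23 mm²), the r=4.5 cylinder at (9, -2.5) misses the remaining region (no effect) — area = 65.23 mm². At z = 5.4: the cone: at t=0.771 of its height the radius interpolates to r₁+(r₂−r₁)t = 3.686, giving a regular 12-gon of that circumradius (area = (12/2)·3.686²·sin(360°/12) = 40.75 mm²); the cylinder at (9, -2.5): section is a regular 12-gon, circumradius r=4.5 (area = (12/2)·4.500²·sin(360°/12) = 60.75 mm²); Taking the first minus the rest: starting from the cone (40.75 mm²), the r=4.5 cylinder at (9, -2.5) misses the remaining region (no effect) — area = 40.75 mm². Checking containment: the cross-section at z = 5.4 is a subset of the cross-section at z = 3.12.

entirely on top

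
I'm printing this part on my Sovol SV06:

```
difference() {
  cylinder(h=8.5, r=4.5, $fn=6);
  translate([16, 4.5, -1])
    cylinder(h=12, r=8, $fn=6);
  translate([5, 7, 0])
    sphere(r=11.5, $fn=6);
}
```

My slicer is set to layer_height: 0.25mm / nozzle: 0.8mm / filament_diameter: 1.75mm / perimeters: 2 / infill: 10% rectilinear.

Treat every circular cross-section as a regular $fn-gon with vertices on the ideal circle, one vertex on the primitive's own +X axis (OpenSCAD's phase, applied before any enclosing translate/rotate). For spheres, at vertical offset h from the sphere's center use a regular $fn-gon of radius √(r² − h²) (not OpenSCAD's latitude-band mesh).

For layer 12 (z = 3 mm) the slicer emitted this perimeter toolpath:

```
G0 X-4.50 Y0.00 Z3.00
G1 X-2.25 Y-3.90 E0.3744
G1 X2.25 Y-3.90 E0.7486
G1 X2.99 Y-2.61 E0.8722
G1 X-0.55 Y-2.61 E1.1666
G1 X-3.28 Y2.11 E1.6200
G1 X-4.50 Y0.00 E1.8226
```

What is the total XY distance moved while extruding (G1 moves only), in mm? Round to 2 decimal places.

Sum the Euclidean lengths of each G1 segment: total = 21.92 mm.

21.92 mm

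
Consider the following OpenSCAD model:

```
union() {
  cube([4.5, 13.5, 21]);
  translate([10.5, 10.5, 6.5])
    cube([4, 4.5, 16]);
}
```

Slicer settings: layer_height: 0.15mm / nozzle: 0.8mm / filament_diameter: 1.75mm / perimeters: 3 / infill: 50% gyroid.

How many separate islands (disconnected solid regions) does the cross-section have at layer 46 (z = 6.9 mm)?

2

At z = 6.9 mm: the 4.5×13.5 cube contributes its full rectangle; the cube at (10.5, 10.5) is present — its section is the full 4×4.5 rectangle; Combining (union): the 2 present regions are separate (no shared area or edge), so areas and boundary lengths simply add and each stays a separate island — 2 connected regions. Overall, the cross-section has 2 separate islands. Island count = 2.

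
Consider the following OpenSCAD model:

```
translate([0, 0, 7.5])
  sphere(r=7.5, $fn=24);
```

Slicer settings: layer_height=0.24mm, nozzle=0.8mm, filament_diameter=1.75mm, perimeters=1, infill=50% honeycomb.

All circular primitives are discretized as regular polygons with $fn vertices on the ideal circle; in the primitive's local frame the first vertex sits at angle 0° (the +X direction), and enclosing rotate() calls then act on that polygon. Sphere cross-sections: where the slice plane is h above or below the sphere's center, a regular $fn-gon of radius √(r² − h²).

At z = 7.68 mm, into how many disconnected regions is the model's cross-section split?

1

At z = 7.68 mm: the r=7.5 sphere slices to a regular 24-gon of circumradius 7.498 (√(r²−h²) with h=0.18 from center). The result has 1 disconnected region.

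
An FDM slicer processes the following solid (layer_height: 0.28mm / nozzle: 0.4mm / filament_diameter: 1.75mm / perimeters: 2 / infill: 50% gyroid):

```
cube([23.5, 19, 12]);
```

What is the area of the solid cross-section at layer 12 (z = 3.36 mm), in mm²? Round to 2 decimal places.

446.50 mm²

At z = 3.36 mm: the cube (footprint 23.5×19) is included at this height (area 446.50 mm²). Overall, the cross-section is a single solid region. Net area = 446.50 mm².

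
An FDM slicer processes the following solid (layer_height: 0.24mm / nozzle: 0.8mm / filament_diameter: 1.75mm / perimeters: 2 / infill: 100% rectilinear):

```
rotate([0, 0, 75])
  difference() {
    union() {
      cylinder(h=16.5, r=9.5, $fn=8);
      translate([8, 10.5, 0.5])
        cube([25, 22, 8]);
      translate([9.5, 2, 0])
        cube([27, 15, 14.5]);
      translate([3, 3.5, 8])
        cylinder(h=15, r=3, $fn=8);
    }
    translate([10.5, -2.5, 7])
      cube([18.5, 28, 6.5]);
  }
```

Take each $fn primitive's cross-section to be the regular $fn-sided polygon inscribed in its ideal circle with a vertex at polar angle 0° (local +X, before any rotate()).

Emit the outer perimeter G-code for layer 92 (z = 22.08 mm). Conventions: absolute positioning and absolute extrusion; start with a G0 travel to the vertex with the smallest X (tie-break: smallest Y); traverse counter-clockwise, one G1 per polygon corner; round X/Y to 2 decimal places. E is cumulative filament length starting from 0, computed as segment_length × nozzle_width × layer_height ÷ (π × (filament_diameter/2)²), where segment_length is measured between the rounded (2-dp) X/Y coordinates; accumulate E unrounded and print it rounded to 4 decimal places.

G0 X-5.50 Y4.58 Z22.08
G1 X-5.20 Y2.30 E0.1836
G1 X-3.38 Y0.91 E0.3664
G1 X-1.10 Y1.21 E0.5499
G1 X0.29 Y3.03 E0.7327
G1 X-0.01 Y5.30 E0.9155
G1 X-1.83 Y6.70 E1.0988
G1 X-4.10 Y6.40 E1.2816
G1 X-5.50 Y4.58 E1.4649

At z = 22.08 mm: the cylinder is absent (z outside [0, 16.5]); the cube at (8, 10.5) is not intersected at this z (z outside [0.5, 8.5]); the cube at (9.5, 2) does not reach this height (z outside [0, 14.5]); the r=3 cylinder at (3, 3.5) contributes a regular 8-gon of circumradius 3; Combining (union): only the r=3 cylinder at (3, 3.5) is present, so the union is just that shape — 1 connected region; the cube at (10.5, -2.5) is absent (z outside [7, 13.5]); After the difference (first − rest): none of the subtracted shapes is present at this height, so the result so far is unchanged — 1 connected region; (whole slice rotated 75° about Z — lengths, areas and connectivity unchanged). The outline is a single polygon with 8 vertices. Extrusion per mm of travel: 0.8 × 0.24 / (π × 0.875²) = 0.079824. Accumulating E over each segment gives final E = 1.4649.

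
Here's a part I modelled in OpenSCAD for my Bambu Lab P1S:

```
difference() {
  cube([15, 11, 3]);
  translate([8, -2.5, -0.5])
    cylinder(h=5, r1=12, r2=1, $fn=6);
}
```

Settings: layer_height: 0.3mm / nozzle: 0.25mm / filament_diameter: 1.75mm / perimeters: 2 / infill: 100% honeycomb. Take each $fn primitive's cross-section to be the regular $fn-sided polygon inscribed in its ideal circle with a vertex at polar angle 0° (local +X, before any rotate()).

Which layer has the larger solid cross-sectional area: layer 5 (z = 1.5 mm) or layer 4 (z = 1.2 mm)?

layer 5 (z = 1.5 mm)

Layer 5 (z = 1.5): the cube is present — its section is the full 15×11 rectangle (area 165.00 mm²); the cone at (8, -2.5) contributes a regular 6-gon of circumradius 7.600 (interpolated between r1=12 and r2=1 at t=0.400) (area = (6/2)·7.600²·sin(360°/6) = 150.06 mm²); After the difference (first − rest): starting from the 15×11 cube (165.00 mm²), the cone at (8, -2.5) partially overlaps it — only the 40.64 mm² overlap (of its 150.06 mm²) is removed, clipping the outline — area = 124.36 mm². So its area = 124.36 mm². Layer 4 (z = 1.2): the 15×11 cube contributes its full rectangle (area 165.00 mm²); the cone at (8, -2.5) contributes a regular 6-gon of circumradius 8.260 (interpolated between r1=12 and r2=1 at t=0.340) (area = (6/2)·8.260²·sin(360°/6) = 177.26 mm²); Subtracting the remaining from the first: starting from the 15×11 cube (165.00 mm²), the cone at (8, -2.5) partially overlaps it — only the 50.94 mm² overlap (of its 177.26 mm²) is removed, clipping the outline — area = 114.06 mm². So its area = 114.06 mm². Layer 5 is larger (124.36 vs 114.06 mm²).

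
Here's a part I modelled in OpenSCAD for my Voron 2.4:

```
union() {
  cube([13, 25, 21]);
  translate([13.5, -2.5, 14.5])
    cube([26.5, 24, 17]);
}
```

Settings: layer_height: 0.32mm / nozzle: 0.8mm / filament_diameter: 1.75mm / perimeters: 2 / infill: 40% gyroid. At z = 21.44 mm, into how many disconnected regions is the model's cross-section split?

1

At z = 21.44 mm: the cube is absent (z outside [0, 21]); the cube at (13.5, -2.5) (footprint 26.5×24) is included at this height; Taking the union: only the 26.5×24 cube at (13.5, -2.5) is present, so the union is just that shape — 1 connected region. The result has 1 disconnected region.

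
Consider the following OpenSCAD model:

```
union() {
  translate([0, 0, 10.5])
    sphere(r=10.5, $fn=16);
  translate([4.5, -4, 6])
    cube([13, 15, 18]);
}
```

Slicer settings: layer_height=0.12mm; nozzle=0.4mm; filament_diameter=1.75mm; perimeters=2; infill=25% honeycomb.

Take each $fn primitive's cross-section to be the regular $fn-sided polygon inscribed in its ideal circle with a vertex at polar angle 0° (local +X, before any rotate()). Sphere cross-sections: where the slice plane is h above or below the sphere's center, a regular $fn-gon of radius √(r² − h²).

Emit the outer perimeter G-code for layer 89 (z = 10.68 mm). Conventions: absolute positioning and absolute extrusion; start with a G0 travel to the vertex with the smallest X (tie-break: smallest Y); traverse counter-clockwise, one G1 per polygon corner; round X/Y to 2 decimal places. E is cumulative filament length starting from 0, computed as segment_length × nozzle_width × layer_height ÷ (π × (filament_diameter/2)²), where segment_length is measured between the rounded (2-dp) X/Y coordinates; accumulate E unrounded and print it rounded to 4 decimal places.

At z = 10.68 mm: the r=10.5 sphere contributes a regular 16-gon of circumradius √(10.5²−0.18²) = 10.498; the cube at (4.5, -4) (footprint 13×15) is included at this height; Taking the union: the regions partially overlap (shared area 61.58 mm²), so overlapping operands fuse into one piece — 1 connected region. The outline is a single polygon with 18 vertices. Extrusion per mm of travel: 0.4 × 0.12 / (π × 0.875²) = 0.019956. Accumulating E over each segment gives final E = 1.7396.

G0 X-10.50 Y0.00 Z10.68
G1 X-9.70 Y-4.02 E0.0818
G1 X-7.42 Y-7.42 E0.1635
G1 X-4.02 Y-9.70 E0.2452
G1 X0.00 Y-10.50 E0.3270
G1 X4.02 Y-9.70 E0.4088
G1 X7.42 Y-7.42 E0.4905
G1 X9.70 Y-4.02 E0.5722
G1 X9.70 Y-4.00 E0.5726
G1 X17.50 Y-4.00 E0.7282
G1 X17.50 Y11.00 E1.0276
G1 X4.50 Y11.00 E1.2870
G1 X4.50 Y9.38 E1.3193
G1 X4.02 Y9.70 E1.3308
G1 X0.00 Y10.50 E1.4126
G1 X-4.02 Y9.70 E1.4944
G1 X-7.42 Y7.42 E1.5761
G1 X-9.70 Y4.02 E1.6578
G1 X-10.50 Y0.00 E1.7396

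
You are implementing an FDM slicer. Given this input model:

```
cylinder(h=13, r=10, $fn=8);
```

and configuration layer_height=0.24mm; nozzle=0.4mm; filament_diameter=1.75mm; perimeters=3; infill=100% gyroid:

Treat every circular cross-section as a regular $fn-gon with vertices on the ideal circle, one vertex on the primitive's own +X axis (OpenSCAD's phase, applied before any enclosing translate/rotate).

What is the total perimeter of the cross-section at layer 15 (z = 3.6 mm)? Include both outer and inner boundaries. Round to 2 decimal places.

61.23 mm

At z = 3.6 mm: the cylinder: section is a regular 8-gon, circumradius r=10 (perimeter = 2·8·10.000·sin(180°/8) = 61.23 mm). Overall, the cross-section is a single solid region. Total boundary length (outer) = 61.23 mm.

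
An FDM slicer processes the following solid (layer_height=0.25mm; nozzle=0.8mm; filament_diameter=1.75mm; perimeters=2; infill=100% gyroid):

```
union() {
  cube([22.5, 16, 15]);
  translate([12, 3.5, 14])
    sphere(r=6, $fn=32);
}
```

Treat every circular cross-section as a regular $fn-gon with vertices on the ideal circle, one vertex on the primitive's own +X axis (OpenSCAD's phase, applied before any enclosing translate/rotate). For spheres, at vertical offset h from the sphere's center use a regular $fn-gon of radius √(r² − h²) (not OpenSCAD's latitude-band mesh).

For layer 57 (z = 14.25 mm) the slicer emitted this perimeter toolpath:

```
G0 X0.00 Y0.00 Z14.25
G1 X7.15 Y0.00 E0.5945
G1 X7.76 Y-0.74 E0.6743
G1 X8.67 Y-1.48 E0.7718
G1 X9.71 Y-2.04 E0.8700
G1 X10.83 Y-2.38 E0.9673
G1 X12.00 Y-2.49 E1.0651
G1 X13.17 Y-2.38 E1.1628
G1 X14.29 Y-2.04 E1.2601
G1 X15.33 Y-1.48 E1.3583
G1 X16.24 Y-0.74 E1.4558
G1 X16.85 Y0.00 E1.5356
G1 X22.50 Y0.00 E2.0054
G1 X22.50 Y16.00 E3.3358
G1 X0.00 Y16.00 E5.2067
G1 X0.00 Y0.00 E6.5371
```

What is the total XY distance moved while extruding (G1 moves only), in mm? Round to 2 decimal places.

Sum the Euclidean lengths of each G1 segment: total = 78.62 mm.

78.62 mm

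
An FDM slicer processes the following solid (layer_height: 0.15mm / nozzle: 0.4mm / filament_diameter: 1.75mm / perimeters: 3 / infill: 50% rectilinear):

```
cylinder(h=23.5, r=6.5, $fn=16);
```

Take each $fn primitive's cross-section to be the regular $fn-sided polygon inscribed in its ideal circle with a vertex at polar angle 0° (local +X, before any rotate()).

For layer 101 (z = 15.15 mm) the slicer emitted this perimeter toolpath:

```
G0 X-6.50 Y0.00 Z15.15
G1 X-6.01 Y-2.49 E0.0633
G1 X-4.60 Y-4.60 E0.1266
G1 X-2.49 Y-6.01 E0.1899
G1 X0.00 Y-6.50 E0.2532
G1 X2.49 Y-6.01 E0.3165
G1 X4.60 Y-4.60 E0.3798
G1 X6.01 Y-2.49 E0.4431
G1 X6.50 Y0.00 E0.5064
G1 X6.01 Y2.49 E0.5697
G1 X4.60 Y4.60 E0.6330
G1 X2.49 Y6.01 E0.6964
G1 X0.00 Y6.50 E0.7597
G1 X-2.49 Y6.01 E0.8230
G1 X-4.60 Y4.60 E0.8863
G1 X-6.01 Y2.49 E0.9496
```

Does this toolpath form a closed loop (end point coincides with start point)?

Start point (G0): (-6.50, 0.00). End point (last G1): the path does not return to the start — open.

no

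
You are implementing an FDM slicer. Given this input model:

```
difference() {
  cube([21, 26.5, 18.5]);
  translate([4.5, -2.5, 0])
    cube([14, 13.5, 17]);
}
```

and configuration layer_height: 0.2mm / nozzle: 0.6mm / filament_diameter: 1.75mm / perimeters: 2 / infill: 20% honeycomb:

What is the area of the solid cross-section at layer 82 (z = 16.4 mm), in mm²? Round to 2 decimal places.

402.50 mm²

At z = 16.4 mm: the cube is present — its section is the full 21×26.5 rectangle (area 556.50 mm²); the 14×13.5 cube at (4.5, -2.5) contributes its full rectangle (area 189.00 mm²); After the difference (first − rest): starting from the 21×26.5 cube (556.50 mm²), the 14×13.5 cube at (4.5, -2.5) partially overlaps it — only the 154.00 mm² overlap (of its 189.00 mm²) is removed, clipping the outline — area = 402.50 mm². Overall, the cross-section is a single solid region. Net area = 402.50 mm².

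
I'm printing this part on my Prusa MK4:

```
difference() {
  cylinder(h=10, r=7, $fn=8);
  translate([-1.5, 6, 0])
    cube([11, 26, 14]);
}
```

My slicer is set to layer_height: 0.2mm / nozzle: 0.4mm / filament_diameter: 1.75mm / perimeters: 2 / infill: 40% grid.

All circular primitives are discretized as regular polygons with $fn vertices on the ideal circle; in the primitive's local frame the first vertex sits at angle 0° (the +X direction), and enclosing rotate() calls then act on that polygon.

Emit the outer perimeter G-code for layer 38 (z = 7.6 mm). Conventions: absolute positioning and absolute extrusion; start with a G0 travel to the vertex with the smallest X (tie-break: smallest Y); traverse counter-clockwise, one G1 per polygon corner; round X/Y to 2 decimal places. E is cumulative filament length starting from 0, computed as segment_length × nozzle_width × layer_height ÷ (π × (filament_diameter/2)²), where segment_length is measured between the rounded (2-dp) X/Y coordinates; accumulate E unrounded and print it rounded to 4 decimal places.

At z = 7.6 mm: the r=7 cylinder gives a regular 8-gon of circumradius 7 (constant along its height); the cube at (-1.5, 6) is present — its section is the full 11×26 rectangle; Taking the first minus the rest: starting from the r=7 cylinder, the 11×26 cube at (-1.5, 6) partially overlaps it — only the 2.24 mm² overlap (of its 286.00 mm²) is removed, clipping the outline — 1 connected region. The outline is a single polygon with 10 vertices. Extrusion per mm of travel: 0.4 × 0.2 / (π × 0.875²) = 0.033260. Accumulating E over each segment gives final E = 1.4275.

G0 X-7.00 Y0.00 Z7.60
G1 X-4.95 Y-4.95 E0.1782
G1 X0.00 Y-7.00 E0.3564
G1 X4.95 Y-4.95 E0.5346
G1 X7.00 Y0.00 E0.7128
G1 X4.95 Y4.95 E0.8910
G1 X2.41 Y6.00 E0.9824
G1 X-1.50 Y6.00 E1.1125
G1 X-1.50 Y6.38 E1.1251
G1 X-4.95 Y4.95 E1.2493
G1 X-7.00 Y0.00 E1.4275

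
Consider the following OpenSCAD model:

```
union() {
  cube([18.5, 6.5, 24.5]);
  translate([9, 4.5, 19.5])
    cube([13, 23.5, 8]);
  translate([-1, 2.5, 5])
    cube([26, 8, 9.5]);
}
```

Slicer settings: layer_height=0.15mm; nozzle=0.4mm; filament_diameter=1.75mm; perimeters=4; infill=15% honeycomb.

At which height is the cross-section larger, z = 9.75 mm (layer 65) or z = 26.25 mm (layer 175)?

Layer 65 (z = 9.75): the cube is present — its section is the full 18.5×6.5 rectangle (area 120.25 mm²); the cube at (9, 4.5) is not intersected at this z (z outside [19.5, 27.5]); the cube at (-1, 2.5) (footprint 26×8) is included at this height (area 208.00 mm²); Merging all regions: the regions partially overlap — summed areas 328.25 mm² minus the doubly-counted overlap 74.00 mm² gives 254.25 mm² — area = 254.25 mm². So its area = 254.25 mm². Layer 175 (z = 26.25): the cube does not reach this height (z outside [0, 24.5]); the cube at (9, 4.5) is present — its section is the full 13×23.5 rectangle (area 305.50 mm²); the cube at (-1, 2.5) does not reach this height (z outside [5, 14.5]); Combining (union): only the 13×23.5 cube at (9, 4.5) is present, so the union is just that shape — area = 305.50 mm². So its area = 305.50 mm². Layer 175 is larger (305.50 vs 254.25 mm²).

layer 175 (z = 26.25 mm)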